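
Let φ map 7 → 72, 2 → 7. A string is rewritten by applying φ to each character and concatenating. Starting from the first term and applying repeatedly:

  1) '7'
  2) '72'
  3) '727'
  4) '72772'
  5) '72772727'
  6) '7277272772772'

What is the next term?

φ(7277272772772) expands symbol-by-symbol to 72 7 72 72 7 72 7 72 72 7 72 72 7; joining the 13 pieces gives the next term.

727727277277272772727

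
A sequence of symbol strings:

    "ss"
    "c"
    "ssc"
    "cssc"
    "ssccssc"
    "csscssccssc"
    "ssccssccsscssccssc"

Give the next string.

csscssccsscssccssccsscssccssc

This is a Fibonacci-style word recurrence s(k) = s(k−2)·s(k−1): e.g. ss·c = ssc.
The next term joins csscssccssc and ssccssccsscssccssc.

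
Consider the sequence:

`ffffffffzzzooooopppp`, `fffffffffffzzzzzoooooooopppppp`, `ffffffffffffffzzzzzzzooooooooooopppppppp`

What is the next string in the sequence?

The n-th term is 3n+2 f's then 2n-1 z's then 3n-1 o's then 2n p's, where the shown terms are n = 2, 3, 4.
For the next term, n = 5, so the run lengths are 17, 9, 14, 10.

fffffffffffffffffzzzzzzzzzoooooooooooooopppppppppp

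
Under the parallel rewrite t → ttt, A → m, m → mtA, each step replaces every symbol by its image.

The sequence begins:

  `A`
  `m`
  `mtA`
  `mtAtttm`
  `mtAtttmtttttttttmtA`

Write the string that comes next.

Applying the rule to each of the 19 symbols of mtAtttmtttttttttmtA gives the pieces mtA ttt m ttt ttt ttt mtA ttt ttt ttt ttt ttt ttt ttt ttt ttt mtA ttt m, which concatenate to the answer.

mtAtttmtttttttttmtAtttttttttttttttttttttttttttmtAtttm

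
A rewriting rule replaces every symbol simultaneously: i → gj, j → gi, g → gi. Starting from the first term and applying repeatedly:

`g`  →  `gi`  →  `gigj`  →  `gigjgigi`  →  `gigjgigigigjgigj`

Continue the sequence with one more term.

gigjgigigigjgigjgigjgigigigjgigi

Replace each of the 16 characters of gigjgigigigjgigj in place — gi gj gi gi gi gj gi gj gi gj gi gi gi gj gi gi — and concatenate.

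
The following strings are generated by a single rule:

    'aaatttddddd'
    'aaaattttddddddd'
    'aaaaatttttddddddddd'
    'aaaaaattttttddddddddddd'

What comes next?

Term n consists of n+1 a's, followed by n+1 t's, followed by 2n+1 d's, where the shown terms are n = 2, 3, 4, 5.
Setting n = 6 gives 7, 7, 13 characters in each block.

aaaaaaatttttttddddddddddddd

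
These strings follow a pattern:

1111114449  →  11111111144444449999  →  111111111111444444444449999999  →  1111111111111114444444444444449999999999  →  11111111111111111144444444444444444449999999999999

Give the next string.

111111111111111111111444444444444444444444449999999999999999

The n-th term is 3n+3 1's then 4n-1 4's then 3n-2 9's (n = 1, 2, …).
At n = 6 the blocks have lengths 21, 23, 16.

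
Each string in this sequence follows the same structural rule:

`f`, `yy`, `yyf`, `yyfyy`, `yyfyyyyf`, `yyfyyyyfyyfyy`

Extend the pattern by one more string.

From term 3 onward, concatenate the last term with the second-to-last: yy·f = yyf, yyf·yy = yyfyy, …
The next term joins yyfyyyyfyyfyy and yyfyyyyf.

yyfyyyyfyyfyyyyfyyyyf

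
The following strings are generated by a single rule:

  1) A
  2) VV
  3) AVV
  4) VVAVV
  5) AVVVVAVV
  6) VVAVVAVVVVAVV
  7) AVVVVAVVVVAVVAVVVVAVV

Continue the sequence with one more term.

This is a Fibonacci-style word recurrence s(k) = s(k−2)·s(k−1): e.g. A·VV = AVV.
The next term joins VVAVVAVVVVAVV and AVVVVAVVVVAVVAVVVVAVV.

VVAVVAVVVVAVVAVVVVAVVVVAVVAVVVVAVV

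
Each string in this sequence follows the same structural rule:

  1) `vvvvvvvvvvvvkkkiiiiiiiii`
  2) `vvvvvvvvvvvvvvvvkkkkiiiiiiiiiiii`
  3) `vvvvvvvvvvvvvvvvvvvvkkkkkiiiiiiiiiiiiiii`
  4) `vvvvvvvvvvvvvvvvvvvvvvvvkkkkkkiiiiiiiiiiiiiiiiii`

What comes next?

vvvvvvvvvvvvvvvvvvvvvvvvvvvvkkkkkkkiiiiiiiiiiiiiiiiiiiii

Reading off run lengths: v runs 12, 16, 20, 24; k runs 3, 4, 5, 6; i runs 9, 12, 15, 18 — each is linear in n, where the shown terms are n = 3, 4, 5, 6.
For the next term, n = 7, so the run lengths are 28, 7, 21.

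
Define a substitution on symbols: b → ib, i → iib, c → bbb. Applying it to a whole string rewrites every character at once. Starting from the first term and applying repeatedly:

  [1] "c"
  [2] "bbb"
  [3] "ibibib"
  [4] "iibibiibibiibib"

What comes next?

Rewriting the 15 symbols of iibibiibibiibib one by one yields iib iib ib iib ib iib iib ib iib ib iib iib ib iib ib; concatenated:

iibiibibiibibiibiibibiibibiibiibibiibib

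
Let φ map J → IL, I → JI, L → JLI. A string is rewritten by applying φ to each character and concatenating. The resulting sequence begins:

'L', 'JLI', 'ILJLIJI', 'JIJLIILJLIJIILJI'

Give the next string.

ILJIILJLIJIJIJLIILJLIJIILJIJIJLIILJI

Applying the rule to each of the 16 symbols of JIJLIILJLIJIILJI gives the pieces IL JI IL JLI JI JI JLI IL JLI JI IL JI JI JLI IL JI, which concatenate to the answer.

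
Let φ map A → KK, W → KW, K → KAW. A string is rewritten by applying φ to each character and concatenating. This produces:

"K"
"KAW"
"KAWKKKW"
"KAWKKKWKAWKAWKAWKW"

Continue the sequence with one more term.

KAWKKKWKAWKAWKAWKWKAWKKKWKAWKKKWKAWKKKWKAWKW

Replace each of the 18 characters of KAWKKKWKAWKAWKAWKW in place — KAW KK KW KAW KAW KAW KW KAW KK KW KAW KK KW KAW KK KW KAW KW — and concatenate.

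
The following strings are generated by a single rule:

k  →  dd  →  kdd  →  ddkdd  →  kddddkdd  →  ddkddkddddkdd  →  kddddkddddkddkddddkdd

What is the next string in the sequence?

From term 3 onward, concatenate the second-to-last term with the last: k·dd = kdd, dd·kdd = ddkdd, …
So term 8 is ddkddkddddkdd·kddddkddddkddkddddkdd.

ddkddkddddkddkddddkddddkddkddddkdd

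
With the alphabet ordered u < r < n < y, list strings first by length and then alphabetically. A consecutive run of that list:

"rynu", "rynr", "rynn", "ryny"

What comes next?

ryyu

Treat ryny as a base-4 numeral over the given alphabet and add one, carrying through any trailing y's.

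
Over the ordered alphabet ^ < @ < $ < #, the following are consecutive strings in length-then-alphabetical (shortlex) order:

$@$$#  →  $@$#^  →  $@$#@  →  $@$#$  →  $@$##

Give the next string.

Treat $@$## as a base-4 numeral over the given alphabet and add one, carrying through any trailing #'s.

$@#^^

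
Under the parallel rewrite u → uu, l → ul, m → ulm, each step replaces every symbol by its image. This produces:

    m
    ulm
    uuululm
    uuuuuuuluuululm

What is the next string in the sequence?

Rewriting the 15 symbols of uuuuuuuluuululm one by one yields uu uu uu uu uu uu uu ul uu uu uu ul uu ul ulm; concatenated:

uuuuuuuuuuuuuuuluuuuuuuluuululm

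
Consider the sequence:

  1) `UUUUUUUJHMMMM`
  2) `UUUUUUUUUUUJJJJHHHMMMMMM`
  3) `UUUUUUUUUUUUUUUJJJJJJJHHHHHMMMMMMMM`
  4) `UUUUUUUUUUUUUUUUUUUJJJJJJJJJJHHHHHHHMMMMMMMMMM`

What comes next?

Reading off run lengths: U runs 7, 11, 15, 19; J runs 1, 4, 7, 10; H runs 1, 3, 5, 7; M runs 4, 6, 8, 10 — each is linear in n (n = 1, 2, …).
At n = 5 the blocks have lengths 23, 13, 9, 12.

UUUUUUUUUUUUUUUUUUUUUUUJJJJJJJJJJJJJHHHHHHHHHMMMMMMMMMMMM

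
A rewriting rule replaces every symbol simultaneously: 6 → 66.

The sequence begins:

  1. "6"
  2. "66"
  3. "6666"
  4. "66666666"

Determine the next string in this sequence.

6666666666666666

Rewriting each symbol of 66666666: 6→66, 6→66, 6→66, 6→66, 6→66, 6→66, 6→66, 6→66, which concatenates to 66 66 66 66 66 66 66 66.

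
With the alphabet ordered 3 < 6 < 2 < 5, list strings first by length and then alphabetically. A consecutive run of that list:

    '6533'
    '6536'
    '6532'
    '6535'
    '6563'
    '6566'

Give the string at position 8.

6565

Stepping forward 2 times from 6566: 6566 → 6562, then the target.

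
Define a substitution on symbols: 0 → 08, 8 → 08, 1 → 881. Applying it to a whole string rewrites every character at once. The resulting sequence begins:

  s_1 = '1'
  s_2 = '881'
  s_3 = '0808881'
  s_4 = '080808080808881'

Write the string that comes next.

Replace each of the 15 characters of 080808080808881 in place — 08 08 08 08 08 08 08 08 08 08 08 08 08 08 881 — and concatenate.

0808080808080808080808080808881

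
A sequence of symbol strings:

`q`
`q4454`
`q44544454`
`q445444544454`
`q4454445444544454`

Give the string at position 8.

q4454445444544454445444544454

Every step adds 4454 to the end: s(k+1) = s(k)·4454.
From q4454445444544454, 3 further steps: q4454445444544454 → q44544454445444544454 → q445444544454445444544454 → (answer).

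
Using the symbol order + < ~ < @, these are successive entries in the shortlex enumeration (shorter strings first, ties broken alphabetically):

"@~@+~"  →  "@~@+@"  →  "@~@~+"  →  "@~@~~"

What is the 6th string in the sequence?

@~@@+

Stepping forward 2 times from @~@~~: @~@~~ → @~@~@, then the target.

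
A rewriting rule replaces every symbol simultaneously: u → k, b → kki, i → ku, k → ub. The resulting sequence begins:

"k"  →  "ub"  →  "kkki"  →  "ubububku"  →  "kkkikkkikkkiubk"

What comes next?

ubububkuubububkuubububkukkkiub

Replace each of the 15 characters of kkkikkkikkkiubk in place — ub ub ub ku ub ub ub ku ub ub ub ku k kki ub — and concatenate.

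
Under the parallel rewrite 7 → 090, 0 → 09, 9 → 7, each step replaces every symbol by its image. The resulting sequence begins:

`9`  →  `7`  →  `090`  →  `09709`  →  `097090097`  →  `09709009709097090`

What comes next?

0970900970909709009709709009709

φ(09709009709097090) expands symbol-by-symbol to 09 7 090 09 7 09 09 7 090 09 7 09 7 090 09 7 09; joining the 17 pieces gives the next term.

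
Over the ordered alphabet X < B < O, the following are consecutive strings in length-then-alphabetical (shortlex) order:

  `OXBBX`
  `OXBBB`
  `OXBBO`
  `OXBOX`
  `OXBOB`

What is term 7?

OXOXX

Stepping forward 2 times from OXBOB: OXBOB → OXBOO, then the target.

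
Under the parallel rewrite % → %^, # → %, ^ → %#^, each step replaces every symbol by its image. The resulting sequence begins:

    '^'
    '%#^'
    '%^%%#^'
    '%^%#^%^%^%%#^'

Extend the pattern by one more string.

%^%#^%^%%#^%^%#^%^%#^%^%^%%#^

Applying the rule to each of the 13 symbols of %^%#^%^%^%%#^ gives the pieces %^ %#^ %^ % %#^ %^ %#^ %^ %#^ %^ %^ % %#^, which concatenate to the answer.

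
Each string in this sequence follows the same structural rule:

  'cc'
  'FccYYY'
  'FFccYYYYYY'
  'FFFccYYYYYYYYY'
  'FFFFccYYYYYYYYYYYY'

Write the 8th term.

Each term wraps the previous one in F on the left and YYY on the right.
From FFFFccYYYYYYYYYYYY, 3 further steps: FFFFccYYYYYYYYYYYY → FFFFFccYYYYYYYYYYYYYYY → FFFFFFccYYYYYYYYYYYYYYYYYY → (answer).

FFFFFFFccYYYYYYYYYYYYYYYYYYYYY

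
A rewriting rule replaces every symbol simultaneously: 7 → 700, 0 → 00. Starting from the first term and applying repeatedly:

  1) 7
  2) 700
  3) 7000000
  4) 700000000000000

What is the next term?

φ(700000000000000) expands symbol-by-symbol to 700 00 00 00 00 00 00 00 00 00 00 00 00 00 00; joining the 15 pieces gives the next term.

7000000000000000000000000000000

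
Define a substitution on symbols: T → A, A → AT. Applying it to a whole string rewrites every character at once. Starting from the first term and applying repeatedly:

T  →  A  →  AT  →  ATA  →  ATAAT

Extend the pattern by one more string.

Apply φ to ATAAT symbol by symbol: A→AT, T→A, A→AT, A→AT, T→A; joined: AT A AT AT A.

ATAATATA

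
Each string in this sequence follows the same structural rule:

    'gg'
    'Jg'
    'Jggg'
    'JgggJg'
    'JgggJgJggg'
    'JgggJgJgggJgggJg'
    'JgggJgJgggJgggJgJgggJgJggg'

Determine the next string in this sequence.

Each term (from the third on) is the previous term followed by the one before it: term 3 = Jg·gg = Jggg.
So term 8 is JgggJgJgggJgggJgJgggJgJggg·JgggJgJgggJgggJg.

JgggJgJgggJgggJgJgggJgJgggJgggJgJgggJgggJg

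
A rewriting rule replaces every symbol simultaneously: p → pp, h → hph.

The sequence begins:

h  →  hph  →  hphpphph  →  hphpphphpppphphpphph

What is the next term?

hphpphphpppphphpphphpppppppphphpphphpppphphpphph

Replace each of the 20 characters of hphpphphpppphphpphph in place — hph pp hph pp pp hph pp hph pp pp pp pp hph pp hph pp pp hph pp hph — and concatenate.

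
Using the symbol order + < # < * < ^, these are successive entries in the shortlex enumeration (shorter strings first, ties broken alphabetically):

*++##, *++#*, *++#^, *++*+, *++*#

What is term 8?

*++^+

Advancing 3 positions from *++*# through *++*# → *++** → *++*^ reaches term 8.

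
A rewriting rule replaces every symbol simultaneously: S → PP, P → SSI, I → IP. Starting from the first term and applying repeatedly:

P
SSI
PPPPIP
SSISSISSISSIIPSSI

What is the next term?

PPPPIPPPPPIPPPPPIPPPPPIPIPSSIPPPPIP

φ(SSISSISSISSIIPSSI) expands symbol-by-symbol to PP PP IP PP PP IP PP PP IP PP PP IP IP SSI PP PP IP; joining the 17 pieces gives the next term.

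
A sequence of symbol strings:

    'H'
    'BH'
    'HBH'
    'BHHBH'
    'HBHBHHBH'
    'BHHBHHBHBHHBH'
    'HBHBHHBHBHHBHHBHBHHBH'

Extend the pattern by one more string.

From term 3 onward, concatenate the second-to-last term with the last: H·BH = HBH, BH·HBH = BHHBH, …
The next term joins BHHBHHBHBHHBH and HBHBHHBHBHHBHHBHBHHBH.

BHHBHHBHBHHBHHBHBHHBHBHHBHHBHBHHBH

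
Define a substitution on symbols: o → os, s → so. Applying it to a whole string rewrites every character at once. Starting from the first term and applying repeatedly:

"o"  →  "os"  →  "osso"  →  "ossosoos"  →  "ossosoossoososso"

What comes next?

ossosoossoosossosoosossoossosoos

Replace each of the 16 characters of ossosoossoososso in place — os so so os so os os so so os os so os so so os — and concatenate.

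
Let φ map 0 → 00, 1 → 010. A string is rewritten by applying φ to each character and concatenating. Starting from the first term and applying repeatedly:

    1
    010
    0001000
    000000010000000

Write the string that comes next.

φ(000000010000000) expands symbol-by-symbol to 00 00 00 00 00 00 00 010 00 00 00 00 00 00 00; joining the 15 pieces gives the next term.

0000000000000001000000000000000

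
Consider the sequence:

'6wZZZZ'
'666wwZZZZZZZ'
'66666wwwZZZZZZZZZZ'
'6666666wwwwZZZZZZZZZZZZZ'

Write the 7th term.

6666666666666wwwwwwwZZZZZZZZZZZZZZZZZZZZZZ

Reading off run lengths: 6 runs 1, 3, 5, 7; w runs 1, 2, 3, 4; Z runs 4, 7, 10, 13 — each is linear in n (n = 1, 2, …).
For term 7, n = 7, so the run lengths are 13, 7, 22.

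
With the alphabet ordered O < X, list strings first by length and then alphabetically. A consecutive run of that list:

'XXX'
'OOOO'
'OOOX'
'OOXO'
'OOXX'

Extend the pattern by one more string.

OXOO

Treat OOXX as a base-2 numeral over the given alphabet and add one, carrying through any trailing X's.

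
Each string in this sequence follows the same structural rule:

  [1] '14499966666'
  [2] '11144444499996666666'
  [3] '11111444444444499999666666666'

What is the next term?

11111114444444444444499999966666666666

Reading off run lengths: 1 runs 1, 3, 5; 4 runs 2, 6, 10; 9 runs 3, 4, 5; 6 runs 5, 7, 9 — each is linear in n (n = 1, 2, …).
At n = 4 the blocks have lengths 7, 14, 6, 11.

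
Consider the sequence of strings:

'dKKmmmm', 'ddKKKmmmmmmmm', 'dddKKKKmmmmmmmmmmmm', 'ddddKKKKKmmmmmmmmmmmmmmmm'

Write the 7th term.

dddddddKKKKKKKKmmmmmmmmmmmmmmmmmmmmmmmmmmmm

The n-th term is n d's then n+1 K's then 4n m's (n = 1, 2, …).
At n = 7 the blocks have lengths 7, 8, 28.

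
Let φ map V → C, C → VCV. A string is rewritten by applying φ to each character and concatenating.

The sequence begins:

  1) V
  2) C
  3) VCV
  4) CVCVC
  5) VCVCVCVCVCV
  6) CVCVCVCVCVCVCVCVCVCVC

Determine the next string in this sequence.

Replace each of the 21 characters of CVCVCVCVCVCVCVCVCVCVC in place — VCV C VCV C VCV C VCV C VCV C VCV C VCV C VCV C VCV C VCV C VCV — and concatenate.

VCVCVCVCVCVCVCVCVCVCVCVCVCVCVCVCVCVCVCVCVCV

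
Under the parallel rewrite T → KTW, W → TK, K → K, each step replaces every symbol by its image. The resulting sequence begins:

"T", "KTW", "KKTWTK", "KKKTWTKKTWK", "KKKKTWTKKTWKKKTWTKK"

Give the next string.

Rewriting the 19 symbols of KKKKTWTKKTWKKKTWTKK one by one yields K K K K KTW TK KTW K K KTW TK K K K KTW TK KTW K K; concatenated:

KKKKKTWTKKTWKKKTWTKKKKKTWTKKTWKK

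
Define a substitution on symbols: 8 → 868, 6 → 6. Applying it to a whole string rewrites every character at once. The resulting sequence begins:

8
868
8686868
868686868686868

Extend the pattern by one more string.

φ(868686868686868) expands symbol-by-symbol to 868 6 868 6 868 6 868 6 868 6 868 6 868 6 868; joining the 15 pieces gives the next term.

8686868686868686868686868686868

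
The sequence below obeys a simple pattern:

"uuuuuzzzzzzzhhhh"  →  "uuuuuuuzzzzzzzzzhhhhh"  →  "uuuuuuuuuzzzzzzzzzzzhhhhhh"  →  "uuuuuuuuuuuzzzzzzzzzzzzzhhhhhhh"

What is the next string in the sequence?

uuuuuuuuuuuuuzzzzzzzzzzzzzzzhhhhhhhh

Each string has the form u^{2n-1} z^{2n+1} h^{n+1}, where the shown terms are n = 3, 4, 5, 6.
For the next term, n = 7, so the run lengths are 13, 15, 8.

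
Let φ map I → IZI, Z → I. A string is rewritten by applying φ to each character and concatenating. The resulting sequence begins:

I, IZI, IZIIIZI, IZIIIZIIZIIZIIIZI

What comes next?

IZIIIZIIZIIZIIIZIIZIIIZIIZIIIZIIZIIZIIIZI

Applying the rule to each of the 17 symbols of IZIIIZIIZIIZIIIZI gives the pieces IZI I IZI IZI IZI I IZI IZI I IZI IZI I IZI IZI IZI I IZI, which concatenate to the answer.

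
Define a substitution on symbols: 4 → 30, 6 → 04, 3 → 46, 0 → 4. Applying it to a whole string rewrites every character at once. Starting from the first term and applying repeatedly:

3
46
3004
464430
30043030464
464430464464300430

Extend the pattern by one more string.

30043030464300430300430464430464

Applying the rule to each of the 18 symbols of 464430464464300430 gives the pieces 30 04 30 30 46 4 30 04 30 30 04 30 46 4 4 30 46 4, which concatenate to the answer.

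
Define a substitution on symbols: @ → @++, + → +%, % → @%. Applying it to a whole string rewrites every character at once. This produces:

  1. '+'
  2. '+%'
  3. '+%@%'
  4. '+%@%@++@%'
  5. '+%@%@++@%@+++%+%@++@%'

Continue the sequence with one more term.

+%@%@++@%@+++%+%@++@%@+++%+%+%@%+%@%@+++%+%@++@%

Applying the rule to each of the 21 symbols of +%@%@++@%@+++%+%@++@% gives the pieces +% @% @++ @% @++ +% +% @++ @% @++ +% +% +% @% +% @% @++ +% +% @++ @%, which concatenate to the answer.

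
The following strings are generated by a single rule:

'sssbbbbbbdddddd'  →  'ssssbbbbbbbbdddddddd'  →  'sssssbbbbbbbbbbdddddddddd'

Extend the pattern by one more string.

Term n consists of n s's, followed by 2n b's, followed by 2n d's, where the shown terms are n = 3, 4, 5.
Setting n = 6 gives 6, 12, 12 characters in each block.

ssssssbbbbbbbbbbbbdddddddddddd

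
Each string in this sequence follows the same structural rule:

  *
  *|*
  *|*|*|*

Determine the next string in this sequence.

Each string is two copies of the previous one joined by '|'.
So the next term is two copies of *|*|*|* with '|' between the halves.

*|*|*|*|*|*|*|*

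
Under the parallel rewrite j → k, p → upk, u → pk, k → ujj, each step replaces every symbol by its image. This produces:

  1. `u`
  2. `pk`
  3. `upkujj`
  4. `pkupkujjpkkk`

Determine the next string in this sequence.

Expanding pkupkujjpkkk: p→upk, k→ujj, u→pk, p→upk, k→ujj, u→pk, j→k, j→k, p→upk, k→ujj, k→ujj, k→ujj. Concatenated: upk ujj pk upk ujj pk k k upk ujj ujj ujj.

upkujjpkupkujjpkkkupkujjujjujj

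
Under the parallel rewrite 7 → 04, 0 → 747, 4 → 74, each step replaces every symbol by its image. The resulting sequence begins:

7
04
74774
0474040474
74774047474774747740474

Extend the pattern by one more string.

047404047474774047404740404740474040474747740474

Replace each of the 23 characters of 74774047474774747740474 in place — 04 74 04 04 74 747 74 04 74 04 74 04 04 74 04 74 04 04 74 747 74 04 74 — and concatenate.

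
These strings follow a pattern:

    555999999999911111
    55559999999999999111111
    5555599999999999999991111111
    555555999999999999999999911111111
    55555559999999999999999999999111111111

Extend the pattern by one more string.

The n-th term is n 5's then 3n+1 9's then n+2 1's, where the shown terms are n = 3, 4, 5, 6, 7.
At n = 8 the blocks have lengths 8, 25, 10.

5555555599999999999999999999999991111111111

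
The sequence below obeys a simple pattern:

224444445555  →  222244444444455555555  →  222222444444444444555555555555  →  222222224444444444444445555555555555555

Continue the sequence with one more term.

222222222244444444444444444455555555555555555555

Term n consists of 2n 2's, followed by 3n+3 4's, followed by 4n 5's (n = 1, 2, …).
At n = 5 the blocks have lengths 10, 18, 20.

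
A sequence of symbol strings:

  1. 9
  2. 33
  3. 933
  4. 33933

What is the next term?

Each term (from the third on) is the two preceding terms concatenated in order: term 3 = 9·33 = 933.
So term 5 is 933·33933.

93333933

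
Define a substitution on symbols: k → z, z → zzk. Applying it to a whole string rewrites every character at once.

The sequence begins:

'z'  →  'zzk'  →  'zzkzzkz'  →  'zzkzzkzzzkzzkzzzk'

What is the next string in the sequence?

φ(zzkzzkzzzkzzkzzzk) expands symbol-by-symbol to zzk zzk z zzk zzk z zzk zzk zzk z zzk zzk z zzk zzk zzk z; joining the 17 pieces gives the next term.

zzkzzkzzzkzzkzzzkzzkzzkzzzkzzkzzzkzzkzzkz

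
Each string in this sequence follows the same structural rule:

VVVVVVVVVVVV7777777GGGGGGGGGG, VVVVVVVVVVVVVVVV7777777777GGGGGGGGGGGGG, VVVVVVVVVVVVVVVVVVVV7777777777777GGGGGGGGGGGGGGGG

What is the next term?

VVVVVVVVVVVVVVVVVVVVVVVV7777777777777777GGGGGGGGGGGGGGGGGGG

Term n consists of 4n V's, followed by 3n-2 7's, followed by 3n+1 G's, where the shown terms are n = 3, 4, 5.
Setting n = 6 gives 24, 16, 19 characters in each block.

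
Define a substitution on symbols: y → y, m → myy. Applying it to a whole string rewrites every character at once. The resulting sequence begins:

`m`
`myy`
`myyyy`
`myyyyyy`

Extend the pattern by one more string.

Apply φ to myyyyyy symbol by symbol: m→myy, y→y, y→y, y→y, y→y, y→y, y→y; joined: myy y y y y y y.

myyyyyyyy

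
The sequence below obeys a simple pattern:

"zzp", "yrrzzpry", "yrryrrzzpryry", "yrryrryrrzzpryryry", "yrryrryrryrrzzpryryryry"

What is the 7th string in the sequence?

Every step adds yrr to the front and ry to the end of the previous string.
From yrryrryrryrrzzpryryryry, 2 further steps: yrryrryrryrrzzpryryryry → yrryrryrryrryrrzzpryryryryry → (answer).

yrryrryrryrryrryrrzzpryryryryryry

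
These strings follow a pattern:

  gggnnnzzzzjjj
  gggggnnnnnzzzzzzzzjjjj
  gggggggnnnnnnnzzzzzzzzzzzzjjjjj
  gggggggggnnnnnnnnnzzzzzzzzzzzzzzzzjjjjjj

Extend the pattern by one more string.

Reading off run lengths: g runs 3, 5, 7, 9; n runs 3, 5, 7, 9; z runs 4, 8, 12, 16; j runs 3, 4, 5, 6 — each is linear in n (n = 1, 2, …).
At n = 5 the blocks have lengths 11, 11, 20, 7.

gggggggggggnnnnnnnnnnnzzzzzzzzzzzzzzzzzzzzjjjjjjj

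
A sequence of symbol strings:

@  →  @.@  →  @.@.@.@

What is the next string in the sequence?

s(k+1) = s(k)·.·s(k) — each term doubles the last with '.' between the halves.
Doubling @.@.@.@ with '.' between the halves:

@.@.@.@.@.@.@.@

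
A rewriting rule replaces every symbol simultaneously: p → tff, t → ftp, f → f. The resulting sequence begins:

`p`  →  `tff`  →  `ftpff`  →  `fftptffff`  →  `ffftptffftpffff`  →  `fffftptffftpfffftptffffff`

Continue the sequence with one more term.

ffffftptffftpfffftptffffffftptffftpffffff

Replace each of the 25 characters of fffftptffftpfffftptffffff in place — f f f f ftp tff ftp f f f ftp tff f f f f ftp tff ftp f f f f f f — and concatenate.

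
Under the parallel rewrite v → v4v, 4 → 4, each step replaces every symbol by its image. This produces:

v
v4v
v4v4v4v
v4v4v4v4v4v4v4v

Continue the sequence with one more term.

Replace each of the 15 characters of v4v4v4v4v4v4v4v in place — v4v 4 v4v 4 v4v 4 v4v 4 v4v 4 v4v 4 v4v 4 v4v — and concatenate.

v4v4v4v4v4v4v4v4v4v4v4v4v4v4v4v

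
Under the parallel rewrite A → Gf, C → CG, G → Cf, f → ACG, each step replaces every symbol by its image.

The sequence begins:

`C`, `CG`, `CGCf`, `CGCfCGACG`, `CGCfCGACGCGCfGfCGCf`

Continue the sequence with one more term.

Replace each of the 19 characters of CGCfCGACGCGCfGfCGCf in place — CG Cf CG ACG CG Cf Gf CG Cf CG Cf CG ACG Cf ACG CG Cf CG ACG — and concatenate.

CGCfCGACGCGCfGfCGCfCGCfCGACGCfACGCGCfCGACG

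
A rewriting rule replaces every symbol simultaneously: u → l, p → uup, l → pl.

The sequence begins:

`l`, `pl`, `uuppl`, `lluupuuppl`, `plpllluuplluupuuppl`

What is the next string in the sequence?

uuppluupplplpllluupplpllluuplluupuuppl

Applying the rule to each of the 19 symbols of plpllluuplluupuuppl gives the pieces uup pl uup pl pl pl l l uup pl pl l l uup l l uup uup pl, which concatenate to the answer.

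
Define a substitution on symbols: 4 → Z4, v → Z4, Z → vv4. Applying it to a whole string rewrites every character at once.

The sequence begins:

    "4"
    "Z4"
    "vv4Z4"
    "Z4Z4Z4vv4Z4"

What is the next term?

vv4Z4vv4Z4vv4Z4Z4Z4Z4vv4Z4

Rewriting each symbol of Z4Z4Z4vv4Z4: Z→vv4, 4→Z4, Z→vv4, 4→Z4, Z→vv4, 4→Z4, v→Z4, v→Z4, 4→Z4, Z→vv4, 4→Z4, which concatenates to vv4 Z4 vv4 Z4 vv4 Z4 Z4 Z4 Z4 vv4 Z4.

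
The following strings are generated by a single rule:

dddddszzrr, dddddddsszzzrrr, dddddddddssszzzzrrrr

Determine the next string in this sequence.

Each string has the form d^{2n+1} s^{n-1} z^{n} r^{n}, where the shown terms are n = 2, 3, 4.
Setting n = 5 gives 11, 4, 5, 5 characters in each block.

dddddddddddsssszzzzzrrrrr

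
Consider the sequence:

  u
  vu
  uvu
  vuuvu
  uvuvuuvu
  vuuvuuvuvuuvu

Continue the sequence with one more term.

From term 3 onward, concatenate the second-to-last term with the last: u·vu = uvu, vu·uvu = vuuvu, …
The next term joins uvuvuuvu and vuuvuuvuvuuvu.

uvuvuuvuvuuvuuvuvuuvu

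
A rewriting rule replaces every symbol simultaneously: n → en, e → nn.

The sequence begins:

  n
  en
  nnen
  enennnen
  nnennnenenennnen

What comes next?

φ(nnennnenenennnen) expands symbol-by-symbol to en en nn en en en nn en nn en nn en en en nn en; joining the 16 pieces gives the next term.

enennnenenennnennnennnenenennnen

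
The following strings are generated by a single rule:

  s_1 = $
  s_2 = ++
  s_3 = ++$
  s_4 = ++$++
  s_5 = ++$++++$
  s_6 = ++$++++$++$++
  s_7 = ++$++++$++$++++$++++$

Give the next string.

Each term (from the third on) is the previous term followed by the one before it: term 3 = ++·$ = ++$.
So term 8 is ++$++++$++$++++$++++$·++$++++$++$++.

++$++++$++$++++$++++$++$++++$++$++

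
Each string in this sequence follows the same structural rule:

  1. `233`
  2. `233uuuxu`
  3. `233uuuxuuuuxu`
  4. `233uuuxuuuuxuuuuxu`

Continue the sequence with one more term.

Every step adds uuuxu to the end: s(k+1) = s(k)·uuuxu.
One more step from 233uuuxuuuuxuuuuxu gives the answer.

233uuuxuuuuxuuuuxuuuuxu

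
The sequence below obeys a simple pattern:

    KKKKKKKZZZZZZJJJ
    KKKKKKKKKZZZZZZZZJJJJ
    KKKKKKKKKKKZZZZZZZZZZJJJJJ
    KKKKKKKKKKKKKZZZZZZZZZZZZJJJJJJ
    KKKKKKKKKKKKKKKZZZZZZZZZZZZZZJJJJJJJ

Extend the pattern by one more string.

KKKKKKKKKKKKKKKKKZZZZZZZZZZZZZZZZJJJJJJJJ

Each string has the form K^{2n+1} Z^{2n} J^{n}, where the shown terms are n = 3, 4, 5, 6, 7.
For the next term, n = 8, so the run lengths are 17, 16, 8.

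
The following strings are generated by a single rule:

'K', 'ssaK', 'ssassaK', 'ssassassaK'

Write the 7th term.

Each term is the previous one with ssa prepended.
From ssassassaK, 3 further steps: ssassassaK → ssassassassaK → ssassassassassaK → (answer).

ssassassassassassaK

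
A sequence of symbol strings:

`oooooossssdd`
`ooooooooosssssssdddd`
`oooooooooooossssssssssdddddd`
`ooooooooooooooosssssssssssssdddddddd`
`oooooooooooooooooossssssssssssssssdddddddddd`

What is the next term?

Reading off run lengths: o runs 6, 9, 12, 15, 18; s runs 4, 7, 10, 13, 16; d runs 2, 4, 6, 8, 10 — each is linear in n (n = 1, 2, …).
At n = 6 the blocks have lengths 21, 19, 12.

ooooooooooooooooooooosssssssssssssssssssdddddddddddd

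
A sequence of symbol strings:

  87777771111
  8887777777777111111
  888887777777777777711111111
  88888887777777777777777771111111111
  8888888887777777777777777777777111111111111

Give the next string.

888888888887777777777777777777777777711111111111111

Term n consists of 2n-1 8's, followed by 4n+2 7's, followed by 2n+2 1's (n = 1, 2, …).
For the next term, n = 6, so the run lengths are 11, 26, 14.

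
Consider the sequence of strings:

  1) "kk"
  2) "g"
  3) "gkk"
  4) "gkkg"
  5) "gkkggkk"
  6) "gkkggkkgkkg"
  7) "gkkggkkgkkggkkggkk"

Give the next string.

gkkggkkgkkggkkggkkgkkggkkgkkg

Each term (from the third on) is the previous term followed by the one before it: term 3 = g·kk = gkk.
Continuing: gkkggkkgkkggkkggkk · gkkggkkgkkg gives term 8.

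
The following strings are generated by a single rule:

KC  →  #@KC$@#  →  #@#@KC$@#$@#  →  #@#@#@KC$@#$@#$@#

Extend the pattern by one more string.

Every step adds #@ to the front and $@# to the end of the previous string.
One more step from #@#@#@KC$@#$@#$@# gives the answer.

#@#@#@#@KC$@#$@#$@#$@#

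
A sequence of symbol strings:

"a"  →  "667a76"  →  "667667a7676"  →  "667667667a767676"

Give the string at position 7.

Every step adds 667 to the front and 76 to the end of the previous string.
From 667667667a767676, 3 further steps: 667667667a767676 → 667667667667a76767676 → 667667667667667a7676767676 → (answer).

667667667667667667a767676767676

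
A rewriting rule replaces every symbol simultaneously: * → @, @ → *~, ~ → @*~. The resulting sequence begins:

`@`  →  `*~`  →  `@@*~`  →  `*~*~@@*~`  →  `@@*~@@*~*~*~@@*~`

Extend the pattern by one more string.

φ(@@*~@@*~*~*~@@*~) expands symbol-by-symbol to *~ *~ @ @*~ *~ *~ @ @*~ @ @*~ @ @*~ *~ *~ @ @*~; joining the 16 pieces gives the next term.

*~*~@@*~*~*~@@*~@@*~@@*~*~*~@@*~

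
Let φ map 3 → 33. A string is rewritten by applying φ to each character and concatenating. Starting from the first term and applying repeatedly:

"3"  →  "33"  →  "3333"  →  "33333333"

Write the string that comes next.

3333333333333333

Expanding 33333333: 3→33, 3→33, 3→33, 3→33, 3→33, 3→33, 3→33, 3→33. Concatenated: 33 33 33 33 33 33 33 33.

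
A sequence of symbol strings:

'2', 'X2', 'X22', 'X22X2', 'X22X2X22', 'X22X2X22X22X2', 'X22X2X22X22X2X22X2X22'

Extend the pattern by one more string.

X22X2X22X22X2X22X2X22X22X2X22X22X2

From term 3 onward, concatenate the last term with the second-to-last: X2·2 = X22, X22·X2 = X22X2, …
So term 8 is X22X2X22X22X2X22X2X22·X22X2X22X22X2.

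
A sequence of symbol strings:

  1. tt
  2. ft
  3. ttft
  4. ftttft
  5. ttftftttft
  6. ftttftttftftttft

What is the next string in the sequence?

ttftftttftftttftttftftttft

This is a Fibonacci-style word recurrence s(k) = s(k−2)·s(k−1): e.g. tt·ft = ttft.
So term 7 is ttftftttft·ftttftttftftttft.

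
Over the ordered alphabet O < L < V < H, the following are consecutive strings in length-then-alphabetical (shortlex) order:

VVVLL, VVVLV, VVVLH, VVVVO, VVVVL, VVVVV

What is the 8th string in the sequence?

Continuing the enumeration 2 steps past VVVVV: VVVVV → VVVVH → (answer).

VVVHO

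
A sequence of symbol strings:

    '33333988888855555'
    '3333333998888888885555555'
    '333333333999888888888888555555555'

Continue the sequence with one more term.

33333333333999988888888888888855555555555

Reading off run lengths: 3 runs 5, 7, 9; 9 runs 1, 2, 3; 8 runs 6, 9, 12; 5 runs 5, 7, 9 — each is linear in n (n = 1, 2, …).
At n = 4 the blocks have lengths 11, 4, 15, 11.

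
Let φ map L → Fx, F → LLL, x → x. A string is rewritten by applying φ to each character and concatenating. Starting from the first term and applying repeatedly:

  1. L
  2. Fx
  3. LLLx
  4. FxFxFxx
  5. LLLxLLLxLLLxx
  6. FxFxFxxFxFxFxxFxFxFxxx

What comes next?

LLLxLLLxLLLxxLLLxLLLxLLLxxLLLxLLLxLLLxxx

φ(FxFxFxxFxFxFxxFxFxFxxx) expands symbol-by-symbol to LLL x LLL x LLL x x LLL x LLL x LLL x x LLL x LLL x LLL x x x; joining the 22 pieces gives the next term.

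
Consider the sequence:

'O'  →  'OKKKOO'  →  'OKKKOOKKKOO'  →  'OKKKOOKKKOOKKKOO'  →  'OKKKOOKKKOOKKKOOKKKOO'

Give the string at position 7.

OKKKOOKKKOOKKKOOKKKOOKKKOOKKKOO

Each term is the previous one with KKKOO appended.
From OKKKOOKKKOOKKKOOKKKOO, 2 further steps: OKKKOOKKKOOKKKOOKKKOO → OKKKOOKKKOOKKKOOKKKOOKKKOO → (answer).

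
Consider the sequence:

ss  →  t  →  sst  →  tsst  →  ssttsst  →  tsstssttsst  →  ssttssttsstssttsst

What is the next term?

tsstssttsstssttssttsstssttsst

From term 3 onward, concatenate the second-to-last term with the last: ss·t = sst, t·sst = tsst, …
Continuing: tsstssttsst · ssttssttsstssttsst gives term 8.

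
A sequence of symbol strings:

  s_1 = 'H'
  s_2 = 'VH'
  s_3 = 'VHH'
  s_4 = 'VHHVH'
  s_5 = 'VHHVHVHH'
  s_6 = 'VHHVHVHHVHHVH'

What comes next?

From term 3 onward, concatenate the last term with the second-to-last: VH·H = VHH, VHH·VH = VHHVH, …
So term 7 is VHHVHVHHVHHVH·VHHVHVHH.

VHHVHVHHVHHVHVHHVHVHH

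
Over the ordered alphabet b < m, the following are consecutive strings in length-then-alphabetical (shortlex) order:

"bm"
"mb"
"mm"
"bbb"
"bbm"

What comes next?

Treat bbm as a base-2 numeral over the given alphabet and add one, carrying through any trailing m's.

bmb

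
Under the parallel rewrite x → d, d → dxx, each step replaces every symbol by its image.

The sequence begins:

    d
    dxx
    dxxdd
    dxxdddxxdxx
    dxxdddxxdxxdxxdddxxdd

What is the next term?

φ(dxxdddxxdxxdxxdddxxdd) expands symbol-by-symbol to dxx d d dxx dxx dxx d d dxx d d dxx d d dxx dxx dxx d d dxx dxx; joining the 21 pieces gives the next term.

dxxdddxxdxxdxxdddxxdddxxdddxxdxxdxxdddxxdxx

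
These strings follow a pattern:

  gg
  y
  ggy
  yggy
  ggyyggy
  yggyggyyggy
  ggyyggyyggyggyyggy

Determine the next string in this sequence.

This is a Fibonacci-style word recurrence s(k) = s(k−2)·s(k−1): e.g. gg·y = ggy.
So term 8 is yggyggyyggy·ggyyggyyggyggyyggy.

yggyggyyggyggyyggyyggyggyyggy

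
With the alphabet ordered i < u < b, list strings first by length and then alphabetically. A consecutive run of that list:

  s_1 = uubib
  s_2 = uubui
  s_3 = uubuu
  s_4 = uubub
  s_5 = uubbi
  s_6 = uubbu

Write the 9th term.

Advancing 3 positions from uubbu through uubbu → uubbb → ubiii reaches term 9.

ubiiu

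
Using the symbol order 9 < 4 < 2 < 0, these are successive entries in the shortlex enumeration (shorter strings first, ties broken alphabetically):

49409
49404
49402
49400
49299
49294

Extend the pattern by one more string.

Treat 49294 as a base-4 numeral over the given alphabet and add one, carrying through any trailing 0's.

49292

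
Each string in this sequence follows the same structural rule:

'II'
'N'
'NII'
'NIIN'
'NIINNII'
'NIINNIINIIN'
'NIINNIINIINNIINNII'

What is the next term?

Each term (from the third on) is the previous term followed by the one before it: term 3 = N·II = NII.
Continuing: NIINNIINIINNIINNII · NIINNIINIIN gives term 8.

NIINNIINIINNIINNIINIINNIINIIN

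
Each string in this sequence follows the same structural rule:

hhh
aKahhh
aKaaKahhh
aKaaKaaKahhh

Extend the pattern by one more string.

Every step adds aKa at the front: s(k+1) = aKa·s(k).
Applying this once more to aKaaKaaKahhh:

aKaaKaaKaaKahhh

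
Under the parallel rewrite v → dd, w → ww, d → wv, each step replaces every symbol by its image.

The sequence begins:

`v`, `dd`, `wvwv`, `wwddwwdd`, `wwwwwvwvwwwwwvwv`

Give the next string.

Replace each of the 16 characters of wwwwwvwvwwwwwvwv in place — ww ww ww ww ww dd ww dd ww ww ww ww ww dd ww dd — and concatenate.

wwwwwwwwwwddwwddwwwwwwwwwwddwwdd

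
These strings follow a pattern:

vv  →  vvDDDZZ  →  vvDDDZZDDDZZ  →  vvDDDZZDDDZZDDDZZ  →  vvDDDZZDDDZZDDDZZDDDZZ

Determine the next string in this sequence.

The strings grow by a fixed suffix DDDZZ each time.
So the next term is vvDDDZZDDDZZDDDZZDDDZZ·DDDZZ.

vvDDDZZDDDZZDDDZZDDDZZDDDZZ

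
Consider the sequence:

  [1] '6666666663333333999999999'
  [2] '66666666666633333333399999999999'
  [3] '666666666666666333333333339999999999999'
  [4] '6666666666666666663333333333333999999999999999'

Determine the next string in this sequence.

Each string has the form 6^{3n} 3^{2n+1} 9^{2n+3}, where the shown terms are n = 3, 4, 5, 6.
Setting n = 7 gives 21, 15, 17 characters in each block.

66666666666666666666633333333333333399999999999999999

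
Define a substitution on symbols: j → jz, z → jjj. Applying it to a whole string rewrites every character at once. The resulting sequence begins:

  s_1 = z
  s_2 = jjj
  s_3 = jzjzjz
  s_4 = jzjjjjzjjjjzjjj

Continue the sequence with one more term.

jzjjjjzjzjzjzjjjjzjzjzjzjjjjzjzjz

Applying the rule to each of the 15 symbols of jzjjjjzjjjjzjjj gives the pieces jz jjj jz jz jz jz jjj jz jz jz jz jjj jz jz jz, which concatenate to the answer.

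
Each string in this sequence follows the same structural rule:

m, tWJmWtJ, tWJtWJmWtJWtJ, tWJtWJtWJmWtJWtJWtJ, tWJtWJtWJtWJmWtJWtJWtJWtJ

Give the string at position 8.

s(k+1) = tWJ·s(k)·WtJ, so each term gains tWJ as a prefix and WtJ as a suffix.
From tWJtWJtWJtWJmWtJWtJWtJWtJ, 3 further steps: tWJtWJtWJtWJmWtJWtJWtJWtJ → tWJtWJtWJtWJtWJmWtJWtJWtJWtJWtJ → tWJtWJtWJtWJtWJtWJmWtJWtJWtJWtJWtJWtJ → (answer).

tWJtWJtWJtWJtWJtWJtWJmWtJWtJWtJWtJWtJWtJWtJ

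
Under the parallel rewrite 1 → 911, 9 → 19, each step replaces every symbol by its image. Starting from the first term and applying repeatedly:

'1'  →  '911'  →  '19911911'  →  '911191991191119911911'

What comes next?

Replace each of the 21 characters of 911191991191119911911 in place — 19 911 911 911 19 911 19 19 911 911 19 911 911 911 19 19 911 911 19 911 911 — and concatenate.

1991191191119911191991191119911911911191991191119911911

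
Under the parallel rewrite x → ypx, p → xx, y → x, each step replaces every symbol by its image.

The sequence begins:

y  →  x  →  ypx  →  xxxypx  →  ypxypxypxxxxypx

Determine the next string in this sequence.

Rewriting the 15 symbols of ypxypxypxxxxypx one by one yields x xx ypx x xx ypx x xx ypx ypx ypx ypx x xx ypx; concatenated:

xxxypxxxxypxxxxypxypxypxypxxxxypx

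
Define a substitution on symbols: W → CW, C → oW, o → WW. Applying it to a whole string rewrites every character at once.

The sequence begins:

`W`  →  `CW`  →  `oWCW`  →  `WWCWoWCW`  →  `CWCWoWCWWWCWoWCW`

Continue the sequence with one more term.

oWCWoWCWWWCWoWCWCWCWoWCWWWCWoWCW

Applying the rule to each of the 16 symbols of CWCWoWCWWWCWoWCW gives the pieces oW CW oW CW WW CW oW CW CW CW oW CW WW CW oW CW, which concatenate to the answer.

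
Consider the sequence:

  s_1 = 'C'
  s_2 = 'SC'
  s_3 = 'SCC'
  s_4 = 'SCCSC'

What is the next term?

From term 3 onward, concatenate the last term with the second-to-last: SC·C = SCC, SCC·SC = SCCSC, …
Continuing: SCCSC · SCC gives term 5.

SCCSCSCC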